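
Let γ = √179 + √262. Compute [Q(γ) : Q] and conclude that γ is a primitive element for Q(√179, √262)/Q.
[Q(γ) : Q] = 4 (equivalently, Q(γ) = Q(√179, √262))

Obviously Q(γ) ⊆ Q(√179, √262), and [Q(√179, √262):Q] = 4 (since 179, 262 are distinct squarefree integers > 1 with 46898 not a perfect square). To show equality we compute the minimal polynomial of γ. From γ = √179 + √262: γ^2 = 179 + 2√(46898) + 262 = 441 + 2√(46898), so γ^2 - 441 = 2√(46898); squaring, (γ^2 - 441)^2 = 4·46898, i.e. γ^4 - 882γ^2 + 194481 - 187592 = 0, i.e. γ^4 - 882γ^2 + 6889 = 0. So γ is a root of x^4 - 882x^2 + 6889. This polynomial is irreducible over Q: it has no rational root (each ±√179 ± √262 is irrational), and any factorization into two quadratics over Q would force √(46898) ∈ Q (pairing opposite roots) or √179, √262 ∈ Q (other pairings), all impossible. Hence [Q(γ):Q] = 4 = [Q(√179, √262):Q], so Q(γ) = Q(√179, √262).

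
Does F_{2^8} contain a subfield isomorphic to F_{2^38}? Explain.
No: F_{2^38} is not a subfield of F_{2^8}

F_{p^m} embeds in F_{p^n} iff m | n. Here 38 ∤ 8 (since 8 = 0·38 + 8 with remainder 8 ≠ 0), so F_{2^38} is not a subfield of F_{2^8}. Equivalently: if it were, the tower law would give 38 = [F_{2^38}:F_2] dividing [F_{2^8}:F_2] = 8, contradiction.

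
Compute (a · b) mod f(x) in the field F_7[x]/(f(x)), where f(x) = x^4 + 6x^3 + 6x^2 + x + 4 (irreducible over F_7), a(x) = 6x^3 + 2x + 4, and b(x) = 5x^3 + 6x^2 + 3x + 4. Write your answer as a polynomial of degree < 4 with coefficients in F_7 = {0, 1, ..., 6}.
a · b ≡ 6x^3 + 3x^2 + 3x + 3 (mod f(x))

Multiply in F_7[x]: a(x)·b(x) = (6x^3 + 2x + 4)·(5x^3 + 6x^2 + 3x + 4) = 2x^6 + x^5 + 2x^2 + 6x + 2. This has degree ≥ 4, so divide by f(x) over F_7: 2x^6 + x^5 + 2x^2 + 6x + 2 = (2x^2 + 3x + 5)·(x^4 + 6x^3 + 6x^2 + x + 4) + (6x^3 + 3x^2 + 3x + 3). Hence a·b ≡ 6x^3 + 3x^2 + 3x + 3 (mod f). (F_7[x]/(f) is a field with 7^4 = 2401 elements since f is irreducible of degree 4.)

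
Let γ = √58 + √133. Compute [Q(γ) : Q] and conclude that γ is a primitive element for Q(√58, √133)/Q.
[Q(γ) : Q] = 4 (equivalently, Q(γ) = Q(√58, √133))

Obviously Q(γ) ⊆ Q(√58, √133), and [Q(√58, √133):Q] = 4 (since 58, 133 are distinct squarefree integers > 1 with 7714 not a perfect square). To show equality we compute the minimal polynomial of γ. From γ = √58 + √133: γ^2 = 58 + 2√(7714) + 133 = 191 + 2√(7714), so γ^2 - 191 = 2√(7714); squaring, (γ^2 - 191)^2 = 4·7714, i.e. γ^4 - 382γ^2 + 36481 - 30856 = 0, i.e. γ^4 - 382γ^2 + 5625 = 0. So γ is a root of x^4 - 382x^2 + 5625. This polynomial is irreducible over Q: it has no rational root (each ±√58 ± √133 is irrational), and any factorization into two quadratics over Q would force √(7714) ∈ Q (pairing opposite roots) or √58, √133 ∈ Q (other pairings), all impossible. Hence [Q(γ):Q] = 4 = [Q(√58, √133):Q], so Q(γ) = Q(√58, √133).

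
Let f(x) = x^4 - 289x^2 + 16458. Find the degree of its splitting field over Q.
[K : Q] = 4

Solving the quadratic in x^2: x^2 = (289 ± √(289^2 - 4·16458))/2 = (289 ± √17689)/2 = (289 ± 133)/2, giving x^2 = 211 or x^2 = 78. So f(x) = (x^2 - 211)(x^2 - 78) and the roots of f are ±√211, ±√78. Hence the splitting field is K = Q(√211, √78). Since 211 and 78 are distinct squarefree integers > 1, their product 16458 is not a perfect square, so √78 ∉ Q(√211). By the tower law [K:Q] = [Q(√211,√78):Q(√211)] · [Q(√211):Q] = 2 · 2 = 4.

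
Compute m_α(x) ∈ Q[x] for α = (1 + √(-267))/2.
m_α(x) = x^2 - x + 67

From 2α - 1 = √(-267), squaring gives (2α - 1)^2 = -267, i.e. 4α^2 - 4α + 1 = -267, so α^2 - α + (1 + 267)/4 = 0. Since -267 ≡ 1 (mod 4), (1 + 267)/4 = 67 ∈ Z. The polynomial x^2 - x + 67 has discriminant 1 - 4·(67) = -267, which is not a perfect square in Q (d = -267 is squarefree and ≠ 1), so x^2 - x + 67 is irreducible over Q. It is the minimal polynomial of α.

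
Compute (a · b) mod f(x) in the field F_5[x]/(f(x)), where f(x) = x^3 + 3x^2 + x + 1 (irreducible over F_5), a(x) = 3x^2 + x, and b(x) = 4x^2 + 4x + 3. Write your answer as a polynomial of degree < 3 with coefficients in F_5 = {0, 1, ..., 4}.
a · b ≡ x^2 + x (mod f(x))

Multiply in F_5[x]: a(x)·b(x) = (3x^2 + x)·(4x^2 + 4x + 3) = 2x^4 + x^3 + 3x^2 + 3x. This has degree ≥ 3, so divide by f(x) over F_5: 2x^4 + x^3 + 3x^2 + 3x = (2x)·(x^3 + 3x^2 + x + 1) + (x^2 + x). Hence a·b ≡ x^2 + x (mod f). (F_5[x]/(f) is a field with 5^3 = 125 elements since f is irreducible of degree 3.)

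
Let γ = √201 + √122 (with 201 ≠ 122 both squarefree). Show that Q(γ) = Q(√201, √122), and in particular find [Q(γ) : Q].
[Q(γ) : Q] = 4 (equivalently, Q(γ) = Q(√201, √122))

Obviously Q(γ) ⊆ Q(√201, √122), and [Q(√201, √122):Q] = 4 (since 201, 122 are distinct squarefree integers > 1 with 24522 not a perfect square). To show equality we compute the minimal polynomial of γ. From γ = √201 + √122: γ^2 = 201 + 2√(24522) + 122 = 323 + 2√(24522), so γ^2 - 323 = 2√(24522); squaring, (γ^2 - 323)^2 = 4·24522, i.e. γ^4 - 646γ^2 + 104329 - 98088 = 0, i.e. γ^4 - 646γ^2 + 6241 = 0. So γ is a root of x^4 - 646x^2 + 6241. This polynomial is irreducible over Q: it has no rational root (each ±√201 ± √122 is irrational), and any factorization into two quadratics over Q would force √(24522) ∈ Q (pairing opposite roots) or √201, √122 ∈ Q (other pairings), all impossible. Hence [Q(γ):Q] = 4 = [Q(√201, √122):Q], so Q(γ) = Q(√201, √122).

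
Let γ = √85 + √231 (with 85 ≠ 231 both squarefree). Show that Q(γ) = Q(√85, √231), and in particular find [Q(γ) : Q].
[Q(γ) : Q] = 4 (equivalently, Q(γ) = Q(√85, √231))

Obviously Q(γ) ⊆ Q(√85, √231), and [Q(√85, √231):Q] = 4 (since 85, 231 are distinct squarefree integers > 1 with 19635 not a perfect square). To show equality we compute the minimal polynomial of γ. From γ = √85 + √231: γ^2 = 85 + 2√(19635) + 231 = 316 + 2√(19635), so γ^2 - 316 = 2√(19635); squaring, (γ^2 - 316)^2 = 4·19635, i.e. γ^4 - 632γ^2 + 99856 - 78540 = 0, i.e. γ^4 - 632γ^2 + 21316 = 0. So γ is a root of x^4 - 632x^2 + 21316. This polynomial is irreducible over Q: it has no rational root (each ±√85 ± √231 is irrational), and any factorization into two quadratics over Q would force √(19635) ∈ Q (pairing opposite roots) or √85, √231 ∈ Q (other pairings), all impossible. Hence [Q(γ):Q] = 4 = [Q(√85, √231):Q], so Q(γ) = Q(√85, √231).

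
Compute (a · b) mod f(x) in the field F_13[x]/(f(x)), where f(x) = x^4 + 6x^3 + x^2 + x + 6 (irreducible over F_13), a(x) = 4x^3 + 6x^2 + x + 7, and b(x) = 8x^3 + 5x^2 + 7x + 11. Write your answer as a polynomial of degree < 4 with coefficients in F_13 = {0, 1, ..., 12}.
a · b ≡ 4x^3 + 3x^2 + 11 (mod f(x))

Multiply in F_13[x]: a(x)·b(x) = (4x^3 + 6x^2 + x + 7)·(8x^3 + 5x^2 + 7x + 11) = 6x^6 + 3x^5 + x^4 + 4x^3 + 4x^2 + 8x + 12. This has degree ≥ 4, so divide by f(x) over F_13: 6x^6 + 3x^5 + x^4 + 4x^3 + 4x^2 + 8x + 12 = (6x^2 + 6x + 11)·(x^4 + 6x^3 + x^2 + x + 6) + (4x^3 + 3x^2 + 11). Hence a·b ≡ 4x^3 + 3x^2 + 11 (mod f). (F_13[x]/(f) is a field with 13^4 = 28561 elements since f is irreducible of degree 4.)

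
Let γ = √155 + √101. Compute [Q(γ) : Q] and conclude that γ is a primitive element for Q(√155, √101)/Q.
[Q(γ) : Q] = 4 (equivalently, Q(γ) = Q(√155, √101))

Obviously Q(γ) ⊆ Q(√155, √101), and [Q(√155, √101):Q] = 4 (since 155, 101 are distinct squarefree integers > 1 with 15655 not a perfect square). To show equality we compute the minimal polynomial of γ. From γ = √155 + √101: γ^2 = 155 + 2√(15655) + 101 = 256 + 2√(15655), so γ^2 - 256 = 2√(15655); squaring, (γ^2 - 256)^2 = 4·15655, i.e. γ^4 - 512γ^2 + 65536 - 62620 = 0, i.e. γ^4 - 512γ^2 + 2916 = 0. So γ is a root of x^4 - 512x^2 + 2916. This polynomial is irreducible over Q: it has no rational root (each ±√155 ± √101 is irrational), and any factorization into two quadratics over Q would force √(15655) ∈ Q (pairing opposite roots) or √155, √101 ∈ Q (other pairings), all impossible. Hence [Q(γ):Q] = 4 = [Q(√155, √101):Q], so Q(γ) = Q(√155, √101).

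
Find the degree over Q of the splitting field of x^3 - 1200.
[K : Q] = 6

The roots of x^3 - 1200 are ∛1200, ω∛1200, ω^2∛1200 where ω = e^(2πi/3) is a primitive cube root of unity, so K = Q(∛1200, ω). Now [Q(∛1200):Q] = 3 (since 1200 is not a perfect cube, x^3 - 1200 is irreducible) and [Q(ω):Q] = 2. Both 2 and 3 divide [K:Q], and [K:Q] ≤ 3·2 = 6, so [K:Q] = 6. (Equivalently: Q(∛1200) ⊂ R but ω ∉ R, so [K : Q(∛1200)] = 2.)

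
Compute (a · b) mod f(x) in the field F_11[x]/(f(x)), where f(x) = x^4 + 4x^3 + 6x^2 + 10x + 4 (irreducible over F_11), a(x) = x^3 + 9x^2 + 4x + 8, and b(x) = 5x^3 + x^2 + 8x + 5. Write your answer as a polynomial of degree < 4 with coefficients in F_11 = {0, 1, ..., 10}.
a · b ≡ 6x^3 + 2x^2 + 4x + 10 (mod f(x))

Multiply in F_11[x]: a(x)·b(x) = (x^3 + 9x^2 + 4x + 8)·(5x^3 + x^2 + 8x + 5) = 5x^6 + 2x^5 + 4x^4 + 8x^2 + 7x + 7. This has degree ≥ 4, so divide by f(x) over F_11: 5x^6 + 2x^5 + 4x^4 + 8x^2 + 7x + 7 = (5x^2 + 4x + 2)·(x^4 + 4x^3 + 6x^2 + 10x + 4) + (6x^3 + 2x^2 + 4x + 10). Hence a·b ≡ 6x^3 + 2x^2 + 4x + 10 (mod f). (F_11[x]/(f) is a field with 11^4 = 14641 elements since f is irreducible of degree 4.)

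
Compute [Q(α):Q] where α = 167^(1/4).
[Q(α):Q] = 4

α is a root of x^4 - 167. By Eisenstein's criterion at the prime p = 167 (which divides the constant term 167 but p^2 = 27889 does not, since 167 is squarefree), x^4 - 167 is irreducible over Q. Hence [Q(α):Q] = 4.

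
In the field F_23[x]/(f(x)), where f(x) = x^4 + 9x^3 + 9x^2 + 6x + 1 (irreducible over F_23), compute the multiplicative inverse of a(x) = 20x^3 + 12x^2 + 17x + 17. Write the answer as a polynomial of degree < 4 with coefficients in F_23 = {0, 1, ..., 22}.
a(x)^(-1) ≡ 20x^3 + 21x^2 + x + 17 (mod f(x))

Since f is irreducible over F_23, F_23[x]/(f) is a field and a(x) ≠ 0 has an inverse. Apply the extended Euclidean algorithm to f(x) and a(x) in F_23[x]: f(x) = (15x + 11)·a(x) + (13x^2 + x + 21);  a(x) = (21x + 17)·(13x^2 + x + 21) + (19x + 5);  (13x^2 + x + 21) = (14x)·(19x + 5) + (21). The last nonzero remainder is the constant 21 = gcd(f, a) in F_23. Back-substituting through the division chain expresses 21 = s(x)·a(x) + t(x)·f(x) with s(x) ≡ 6x^3 + 4x^2 + 21x + 12 (mod f), so (6x^3 + 4x^2 + 21x + 12)·a(x) ≡ 21 (mod f). Multiplying by 21^(-1) ≡ 11 in F_23 gives a(x)^(-1) ≡ 11·(6x^3 + 4x^2 + 21x + 12) ≡ 20x^3 + 21x^2 + x + 17 (mod f). Check: (20x^3 + 12x^2 + 17x + 17)·(20x^3 + 21x^2 + x + 17) = 9x^6 + 16x^5 + 14x^4 + 14x^3 + 3x^2 + 7x + 13 ≡ 1 (mod x^4 + 9x^3 + 9x^2 + 6x + 1).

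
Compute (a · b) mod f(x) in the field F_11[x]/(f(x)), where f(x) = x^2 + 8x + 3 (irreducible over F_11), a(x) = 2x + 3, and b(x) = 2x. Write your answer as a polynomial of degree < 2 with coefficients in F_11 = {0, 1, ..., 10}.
a · b ≡ 7x + 10 (mod f(x))

Multiply in F_11[x]: a(x)·b(x) = (2x + 3)·(2x) = 4x^2 + 6x. This has degree ≥ 2, so divide by f(x) over F_11: 4x^2 + 6x = (4)·(x^2 + 8x + 3) + (7x + 10). Hence a·b ≡ 7x + 10 (mod f). (F_11[x]/(f) is a field with 11^2 = 121 elements since f is irreducible of degree 2.)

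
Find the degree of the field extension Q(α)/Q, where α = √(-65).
[Q(α):Q] = 2

[Q(α):Q] equals the degree of the minimal polynomial of α. Here α^2 = -65 and x^2 + 65 is irreducible (d = -65 is squarefree, ≠ 1, hence not a square), so deg(m_α) = 2. Thus [Q(α):Q] = 2.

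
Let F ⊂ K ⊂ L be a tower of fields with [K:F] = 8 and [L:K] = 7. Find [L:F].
[L:F] = 56

The tower law says that for any tower of field extensions F ⊂ K ⊂ L with finite degrees, [L:F] = [L:K] · [K:F]. Here this gives [L:F] = 7 · 8 = 56.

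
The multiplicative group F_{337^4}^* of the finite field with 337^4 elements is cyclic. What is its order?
|F_{337^4}^*| = 12897917760

F_{337^4} has 337^4 = 12897917761 elements; its multiplicative group consists of all nonzero elements, so |F_{337^4}^*| = 12897917761 - 1 = 12897917760. (It is cyclic since any finite subgroup of the multiplicative group of a field is cyclic.)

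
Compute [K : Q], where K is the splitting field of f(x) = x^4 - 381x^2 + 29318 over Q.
[K : Q] = 4

Solving the quadratic in x^2: x^2 = (381 ± √(381^2 - 4·29318))/2 = (381 ± √27889)/2 = (381 ± 167)/2, giving x^2 = 107 or x^2 = 274. So f(x) = (x^2 - 107)(x^2 - 274) and the roots of f are ±√107, ±√274. Hence the splitting field is K = Q(√107, √274). Since 107 and 274 are distinct squarefree integers > 1, their product 29318 is not a perfect square, so √274 ∉ Q(√107). By the tower law [K:Q] = [Q(√107,√274):Q(√107)] · [Q(√107):Q] = 2 · 2 = 4.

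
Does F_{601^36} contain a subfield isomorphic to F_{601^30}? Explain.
No: F_{601^30} is not a subfield of F_{601^36}

F_{p^m} embeds in F_{p^n} iff m | n. Here 30 ∤ 36 (since 36 = 1·30 + 6 with remainder 6 ≠ 0), so F_{601^30} is not a subfield of F_{601^36}. Equivalently: if it were, the tower law would give 30 = [F_{601^30}:F_601] dividing [F_{601^36}:F_601] = 36, contradiction.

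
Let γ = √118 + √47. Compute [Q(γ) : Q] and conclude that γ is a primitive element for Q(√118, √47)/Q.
[Q(γ) : Q] = 4 (equivalently, Q(γ) = Q(√118, √47))

Obviously Q(γ) ⊆ Q(√118, √47), and [Q(√118, √47):Q] = 4 (since 118, 47 are distinct squarefree integers > 1 with 5546 not a perfect square). To show equality we compute the minimal polynomial of γ. From γ = √118 + √47: γ^2 = 118 + 2√(5546) + 47 = 165 + 2√(5546), so γ^2 - 165 = 2√(5546); squaring, (γ^2 - 165)^2 = 4·5546, i.e. γ^4 - 330γ^2 + 27225 - 22184 = 0, i.e. γ^4 - 330γ^2 + 5041 = 0. So γ is a root of x^4 - 330x^2 + 5041. This polynomial is irreducible over Q: it has no rational root (each ±√118 ± √47 is irrational), and any factorization into two quadratics over Q would force √(5546) ∈ Q (pairing opposite roots) or √118, √47 ∈ Q (other pairings), all impossible. Hence [Q(γ):Q] = 4 = [Q(√118, √47):Q], so Q(γ) = Q(√118, √47).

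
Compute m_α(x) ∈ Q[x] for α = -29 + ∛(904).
m_α(x) = x^3 + 87x^2 + 2523x + 23485

Set β = α + 29 = ∛(904), so β^3 = 904. Then (α + 29)^3 - 904 = 0, i.e. α is a root of g(x) = (x + 29)^3 - 904 = x^3 + 87x^2 + 2523x + 23485. Since g(x) = h(x + 29) where h(x) = x^3 - 904, and h is irreducible over Q (because 904 is not a perfect cube, so h has no rational root, and a monic cubic with no rational root is irreducible), g is also irreducible (irreducibility is preserved under the substitution x → x + 29). Hence m_α(x) = x^3 + 87x^2 + 2523x + 23485.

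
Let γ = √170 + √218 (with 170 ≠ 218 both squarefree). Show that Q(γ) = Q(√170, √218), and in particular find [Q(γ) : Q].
[Q(γ) : Q] = 4 (equivalently, Q(γ) = Q(√170, √218))

Obviously Q(γ) ⊆ Q(√170, √218), and [Q(√170, √218):Q] = 4 (since 170, 218 are distinct squarefree integers > 1 with 37060 not a perfect square). To show equality we compute the minimal polynomial of γ. From γ = √170 + √218: γ^2 = 170 + 2√(37060) + 218 = 388 + 2√(37060), so γ^2 - 388 = 2√(37060); squaring, (γ^2 - 388)^2 = 4·37060, i.e. γ^4 - 776γ^2 + 150544 - 148240 = 0, i.e. γ^4 - 776γ^2 + 2304 = 0. So γ is a root of x^4 - 776x^2 + 2304. This polynomial is irreducible over Q: it has no rational root (each ±√170 ± √218 is irrational), and any factorization into two quadratics over Q would force √(37060) ∈ Q (pairing opposite roots) or √170, √218 ∈ Q (other pairings), all impossible. Hence [Q(γ):Q] = 4 = [Q(√170, √218):Q], so Q(γ) = Q(√170, √218).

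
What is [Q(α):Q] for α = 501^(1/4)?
[Q(α):Q] = 4

α is a root of x^4 - 501. By Eisenstein's criterion at the prime p = 3 (which divides the constant term 501 but p^2 = 9 does not, since 501 is squarefree), x^4 - 501 is irreducible over Q. Hence [Q(α):Q] = 4.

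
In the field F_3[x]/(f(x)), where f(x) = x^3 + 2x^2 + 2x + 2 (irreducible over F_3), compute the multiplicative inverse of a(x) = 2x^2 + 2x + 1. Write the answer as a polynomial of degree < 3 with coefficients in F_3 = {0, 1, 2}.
a(x)^(-1) ≡ 2x^2 + x (mod f(x))

Since f is irreducible over F_3, F_3[x]/(f) is a field and a(x) ≠ 0 has an inverse. Apply the extended Euclidean algorithm to f(x) and a(x) in F_3[x]: f(x) = (2x + 2)·a(x) + (2x);  a(x) = (x + 1)·(2x) + (1). The last nonzero remainder is the constant 1 = gcd(f, a) in F_3. Back-substituting through the division chain expresses 1 = s(x)·a(x) + t(x)·f(x) with s(x) ≡ 2x^2 + x (mod f), so a(x)^(-1) ≡ s(x) = 2x^2 + x (mod f). Check: (2x^2 + 2x + 1)·(2x^2 + x) = x^4 + x^2 + x ≡ 1 (mod x^3 + 2x^2 + 2x + 2).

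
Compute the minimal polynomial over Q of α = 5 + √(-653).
m_α(x) = x^2 - 10x + 678

From α - 5 = √(-653), squaring gives (α - 5)^2 = -653, i.e. α^2 - 10α + 25 = -653, so α^2 - 10α + 678 = 0. The discriminant of x^2 - 10x + 678 is (-10)^2 - 4·(678) = 100 - 2712 = -2612, and 4·(-653) is not a perfect square in Q since -653 is squarefree and ≠ 1. Hence x^2 - 10x + 678 is irreducible over Q and is the minimal polynomial of α.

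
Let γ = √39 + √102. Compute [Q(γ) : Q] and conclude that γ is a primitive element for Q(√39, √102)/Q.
[Q(γ) : Q] = 4 (equivalently, Q(γ) = Q(√39, √102))

Obviously Q(γ) ⊆ Q(√39, √102), and [Q(√39, √102):Q] = 4 (since 39, 102 are distinct squarefree integers > 1 with 3978 not a perfect square). To show equality we compute the minimal polynomial of γ. From γ = √39 + √102: γ^2 = 39 + 2√(3978) + 102 = 141 + 2√(3978), so γ^2 - 141 = 2√(3978); squaring, (γ^2 - 141)^2 = 4·3978, i.e. γ^4 - 282γ^2 + 19881 - 15912 = 0, i.e. γ^4 - 282γ^2 + 3969 = 0. So γ is a root of x^4 - 282x^2 + 3969. This polynomial is irreducible over Q: it has no rational root (each ±√39 ± √102 is irrational), and any factorization into two quadratics over Q would force √(3978) ∈ Q (pairing opposite roots) or √39, √102 ∈ Q (other pairings), all impossible. Hence [Q(γ):Q] = 4 = [Q(√39, √102):Q], so Q(γ) = Q(√39, √102).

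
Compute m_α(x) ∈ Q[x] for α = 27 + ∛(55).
m_α(x) = x^3 - 81x^2 + 2187x - 19738

Set β = α - 27 = ∛(55), so β^3 = 55. Then (α - 27)^3 - 55 = 0, i.e. α is a root of g(x) = (x - 27)^3 - 55 = x^3 - 81x^2 + 2187x - 19738. Since g(x) = h(x - 27) where h(x) = x^3 - 55, and h is irreducible over Q (because 55 is not a perfect cube, so h has no rational root, and a monic cubic with no rational root is irreducible), g is also irreducible (irreducibility is preserved under the substitution x → x - 27). Hence m_α(x) = x^3 - 81x^2 + 2187x - 19738.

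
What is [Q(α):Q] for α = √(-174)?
[Q(α):Q] = 2

[Q(α):Q] equals the degree of the minimal polynomial of α. Here α^2 = -174 and x^2 + 174 is irreducible (d = -174 is squarefree, ≠ 1, hence not a square), so deg(m_α) = 2. Thus [Q(α):Q] = 2.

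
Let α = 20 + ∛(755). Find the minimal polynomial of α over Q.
m_α(x) = x^3 - 60x^2 + 1200x - 8755

Set β = α - 20 = ∛(755), so β^3 = 755. Then (α - 20)^3 - 755 = 0, i.e. α is a root of g(x) = (x - 20)^3 - 755 = x^3 - 60x^2 + 1200x - 8755. Since g(x) = h(x - 20) where h(x) = x^3 - 755, and h is irreducible over Q (because 755 is not a perfect cube, so h has no rational root, and a monic cubic with no rational root is irreducible), g is also irreducible (irreducibility is preserved under the substitution x → x - 20). Hence m_α(x) = x^3 - 60x^2 + 1200x - 8755.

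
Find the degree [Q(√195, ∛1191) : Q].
[Q(√195, ∛1191) : Q] = 6

Let L = Q(√195, ∛1191). Since Q(√195) ⊂ L and [Q(√195):Q] = 2, the tower law gives 2 | [L:Q]. Likewise Q(∛1191) ⊂ L with [Q(∛1191):Q] = 3 (because 1191 is not a perfect cube), so 3 | [L:Q]. As gcd(2,3) = 1, [L:Q] is divisible by 6. Conversely L is generated over Q by √195 and ∛1191, so [L:Q] ≤ 2·3 = 6. Therefore [Q(√195, ∛1191) : Q] = 6.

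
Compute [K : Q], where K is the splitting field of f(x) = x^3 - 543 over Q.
[K : Q] = 6

The roots of x^3 - 543 are ∛543, ω∛543, ω^2∛543 where ω = e^(2πi/3) is a primitive cube root of unity, so K = Q(∛543, ω). Now [Q(∛543):Q] = 3 (since 543 is not a perfect cube, x^3 - 543 is irreducible) and [Q(ω):Q] = 2. Both 2 and 3 divide [K:Q], and [K:Q] ≤ 3·2 = 6, so [K:Q] = 6. (Equivalently: Q(∛543) ⊂ R but ω ∉ R, so [K : Q(∛543)] = 2.)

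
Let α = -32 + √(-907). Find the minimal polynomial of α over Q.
m_α(x) = x^2 + 64x + 1931

From α + 32 = √(-907), squaring gives (α + 32)^2 = -907, i.e. α^2 + 64α + 1024 = -907, so α^2 + 64α + 1931 = 0. The discriminant of x^2 + 64x + 1931 is (64)^2 - 4·(1931) = 4096 - 7724 = -3628, and 4·(-907) is not a perfect square in Q since -907 is squarefree and ≠ 1. Hence x^2 + 64x + 1931 is irreducible over Q and is the minimal polynomial of α.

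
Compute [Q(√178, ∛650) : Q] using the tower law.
[Q(√178, ∛650) : Q] = 6

Let L = Q(√178, ∛650). Since Q(√178) ⊂ L and [Q(√178):Q] = 2, the tower law gives 2 | [L:Q]. Likewise Q(∛650) ⊂ L with [Q(∛650):Q] = 3 (because 650 is not a perfect cube), so 3 | [L:Q]. As gcd(2,3) = 1, [L:Q] is divisible by 6. Conversely L is generated over Q by √178 and ∛650, so [L:Q] ≤ 2·3 = 6. Therefore [Q(√178, ∛650) : Q] = 6.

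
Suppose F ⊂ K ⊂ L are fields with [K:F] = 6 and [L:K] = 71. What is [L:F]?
[L:F] = 426

The tower law says that for any tower of field extensions F ⊂ K ⊂ L with finite degrees, [L:F] = [L:K] · [K:F]. Here this gives [L:F] = 71 · 6 = 426.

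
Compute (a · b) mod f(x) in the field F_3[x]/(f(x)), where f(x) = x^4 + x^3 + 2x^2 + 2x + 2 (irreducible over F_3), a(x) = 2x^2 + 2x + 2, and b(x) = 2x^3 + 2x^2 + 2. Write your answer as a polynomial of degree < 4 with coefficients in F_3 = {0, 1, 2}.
a · b ≡ 2x^3 + x^2 + 2 (mod f(x))

Multiply in F_3[x]: a(x)·b(x) = (2x^2 + 2x + 2)·(2x^3 + 2x^2 + 2) = x^5 + 2x^4 + 2x^3 + 2x^2 + x + 1. This has degree ≥ 4, so divide by f(x) over F_3: x^5 + 2x^4 + 2x^3 + 2x^2 + x + 1 = (x + 1)·(x^4 + x^3 + 2x^2 + 2x + 2) + (2x^3 + x^2 + 2). Hence a·b ≡ 2x^3 + x^2 + 2 (mod f). (F_3[x]/(f) is a field with 3^4 = 81 elements since f is irreducible of degree 4.)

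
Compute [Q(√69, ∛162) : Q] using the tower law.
[Q(√69, ∛162) : Q] = 6

Let L = Q(√69, ∛162). Since Q(√69) ⊂ L and [Q(√69):Q] = 2, the tower law gives 2 | [L:Q]. Likewise Q(∛162) ⊂ L with [Q(∛162):Q] = 3 (because 162 is not a perfect cube), so 3 | [L:Q]. As gcd(2,3) = 1, [L:Q] is divisible by 6. Conversely L is generated over Q by √69 and ∛162, so [L:Q] ≤ 2·3 = 6. Therefore [Q(√69, ∛162) : Q] = 6.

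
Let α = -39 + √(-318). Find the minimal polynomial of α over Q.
m_α(x) = x^2 + 78x + 1839

From α + 39 = √(-318), squaring gives (α + 39)^2 = -318, i.e. α^2 + 78α + 1521 = -318, so α^2 + 78α + 1839 = 0. The discriminant of x^2 + 78x + 1839 is (78)^2 - 4·(1839) = 6084 - 7356 = -1272, and 4·(-318) is not a perfect square in Q since -318 is squarefree and ≠ 1. Hence x^2 + 78x + 1839 is irreducible over Q and is the minimal polynomial of α.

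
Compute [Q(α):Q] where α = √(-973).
[Q(α):Q] = 2

[Q(α):Q] equals the degree of the minimal polynomial of α. Here α^2 = -973 and x^2 + 973 is irreducible (d = -973 is squarefree, ≠ 1, hence not a square), so deg(m_α) = 2. Thus [Q(α):Q] = 2.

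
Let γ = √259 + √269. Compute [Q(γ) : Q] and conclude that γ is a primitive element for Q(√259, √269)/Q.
[Q(γ) : Q] = 4 (equivalently, Q(γ) = Q(√259, √269))

Obviously Q(γ) ⊆ Q(√259, √269), and [Q(√259, √269):Q] = 4 (since 259, 269 are distinct squarefree integers > 1 with 69671 not a perfect square). To show equality we compute the minimal polynomial of γ. From γ = √259 + √269: γ^2 = 259 + 2√(69671) + 269 = 528 + 2√(69671), so γ^2 - 528 = 2√(69671); squaring, (γ^2 - 528)^2 = 4·69671, i.e. γ^4 - 1056γ^2 + 278784 - 278684 = 0, i.e. γ^4 - 1056γ^2 + 100 = 0. So γ is a root of x^4 - 1056x^2 + 100. This polynomial is irreducible over Q: it has no rational root (each ±√259 ± √269 is irrational), and any factorization into two quadratics over Q would force √(69671) ∈ Q (pairing opposite roots) or √259, √269 ∈ Q (other pairings), all impossible. Hence [Q(γ):Q] = 4 = [Q(√259, √269):Q], so Q(γ) = Q(√259, √269).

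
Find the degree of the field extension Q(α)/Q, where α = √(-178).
[Q(α):Q] = 2

[Q(α):Q] equals the degree of the minimal polynomial of α. Here α^2 = -178 and x^2 + 178 is irreducible (d = -178 is squarefree, ≠ 1, hence not a square), so deg(m_α) = 2. Thus [Q(α):Q] = 2.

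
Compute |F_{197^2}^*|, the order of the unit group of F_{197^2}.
|F_{197^2}^*| = 38808

F_{197^2} has 197^2 = 38809 elements; its multiplicative group consists of all nonzero elements, so |F_{197^2}^*| = 38809 - 1 = 38808. (It is cyclic since any finite subgroup of the multiplicative group of a field is cyclic.)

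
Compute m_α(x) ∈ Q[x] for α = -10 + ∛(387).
m_α(x) = x^3 + 30x^2 + 300x + 613

Set β = α + 10 = ∛(387), so β^3 = 387. Then (α + 10)^3 - 387 = 0, i.e. α is a root of g(x) = (x + 10)^3 - 387 = x^3 + 30x^2 + 300x + 613. Since g(x) = h(x + 10) where h(x) = x^3 - 387, and h is irreducible over Q (because 387 is not a perfect cube, so h has no rational root, and a monic cubic with no rational root is irreducible), g is also irreducible (irreducibility is preserved under the substitution x → x + 10). Hence m_α(x) = x^3 + 30x^2 + 300x + 613.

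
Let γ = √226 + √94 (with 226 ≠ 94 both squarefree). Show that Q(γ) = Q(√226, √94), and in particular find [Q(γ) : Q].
[Q(γ) : Q] = 4 (equivalently, Q(γ) = Q(√226, √94))

Obviously Q(γ) ⊆ Q(√226, √94), and [Q(√226, √94):Q] = 4 (since 226, 94 are distinct squarefree integers > 1 with 21244 not a perfect square). To show equality we compute the minimal polynomial of γ. From γ = √226 + √94: γ^2 = 226 + 2√(21244) + 94 = 320 + 2√(21244), so γ^2 - 320 = 2√(21244); squaring, (γ^2 - 320)^2 = 4·21244, i.e. γ^4 - 640γ^2 + 102400 - 84976 = 0, i.e. γ^4 - 640γ^2 + 17424 = 0. So γ is a root of x^4 - 640x^2 + 17424. This polynomial is irreducible over Q: it has no rational root (each ±√226 ± √94 is irrational), and any factorization into two quadratics over Q would force √(21244) ∈ Q (pairing opposite roots) or √226, √94 ∈ Q (other pairings), all impossible. Hence [Q(γ):Q] = 4 = [Q(√226, √94):Q], so Q(γ) = Q(√226, √94).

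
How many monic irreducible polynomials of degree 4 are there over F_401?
There are 6464200200 monic irreducible polynomials of degree 4 over F_401

Each element of F_{401^4} that lies in no proper subfield is a root of exactly one monic irreducible of degree 4 over F_401, and each such polynomial has 4 distinct roots in F_{401^4}. By Möbius inversion the count is N_401(4) = (1/4) Σ_{d|4} μ(4/d) · 401^d = (1/4)(μ(4)·401^1 + μ(2)·401^2 + μ(1)·401^4) = 25856800800/4 = 6464200200.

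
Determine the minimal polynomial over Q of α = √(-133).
m_α(x) = x^2 + 133

α satisfies α^2 + 133 = 0, so x^2 + 133 annihilates α. Since d = -133 is squarefree and ≠ 1, it is not a perfect square in Q, so x^2 + 133 has no rational root and is therefore irreducible over Q (a degree-2 polynomial over a field is irreducible iff it has no root). Hence m_α(x) = x^2 + 133.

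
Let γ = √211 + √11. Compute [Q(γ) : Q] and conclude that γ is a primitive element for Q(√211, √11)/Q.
[Q(γ) : Q] = 4 (equivalently, Q(γ) = Q(√211, √11))

Obviously Q(γ) ⊆ Q(√211, √11), and [Q(√211, √11):Q] = 4 (since 211, 11 are distinct squarefree integers > 1 with 2321 not a perfect square). To show equality we compute the minimal polynomial of γ. From γ = √211 + √11: γ^2 = 211 + 2√(2321) + 11 = 222 + 2√(2321), so γ^2 - 222 = 2√(2321); squaring, (γ^2 - 222)^2 = 4·2321, i.e. γ^4 - 444γ^2 + 49284 - 9284 = 0, i.e. γ^4 - 444γ^2 + 40000 = 0. So γ is a root of x^4 - 444x^2 + 40000. This polynomial is irreducible over Q: it has no rational root (each ±√211 ± √11 is irrational), and any factorization into two quadratics over Q would force √(2321) ∈ Q (pairing opposite roots) or √211, √11 ∈ Q (other pairings), all impossible. Hence [Q(γ):Q] = 4 = [Q(√211, √11):Q], so Q(γ) = Q(√211, √11).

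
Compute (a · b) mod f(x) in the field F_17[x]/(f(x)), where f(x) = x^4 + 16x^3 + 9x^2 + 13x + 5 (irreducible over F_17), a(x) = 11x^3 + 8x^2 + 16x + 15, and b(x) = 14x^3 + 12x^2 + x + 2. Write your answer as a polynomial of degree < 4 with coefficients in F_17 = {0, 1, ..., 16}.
a · b ≡ 5x^3 + 11x^2 + 2x (mod f(x))

Multiply in F_17[x]: a(x)·b(x) = (11x^3 + 8x^2 + 16x + 15)·(14x^3 + 12x^2 + x + 2) = x^6 + 6x^5 + 8x^4 + 7x^3 + 8x^2 + 13x + 13. This has degree ≥ 4, so divide by f(x) over F_17: x^6 + 6x^5 + 8x^4 + 7x^3 + 8x^2 + 13x + 13 = (x^2 + 7x + 6)·(x^4 + 16x^3 + 9x^2 + 13x + 5) + (5x^3 + 11x^2 + 2x). Hence a·b ≡ 5x^3 + 11x^2 + 2x (mod f). (F_17[x]/(f) is a field with 17^4 = 83521 elements since f is irreducible of degree 4.)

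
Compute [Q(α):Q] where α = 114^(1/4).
[Q(α):Q] = 4

α is a root of x^4 - 114. By Eisenstein's criterion at the prime p = 2 (which divides the constant term 114 but p^2 = 4 does not, since 114 is squarefree), x^4 - 114 is irreducible over Q. Hence [Q(α):Q] = 4.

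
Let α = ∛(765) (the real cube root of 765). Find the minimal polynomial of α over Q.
m_α(x) = x^3 - 765

α satisfies α^3 = 765, so x^3 - 765 annihilates α. By the rational root test, a rational root p/q (in lowest terms) of x^3 - 765 would satisfy p^3 = 765 q^3, forcing q = 1 and p^3 = 765; but 765 is not a perfect cube, contradiction. A monic cubic over Q with no rational root is irreducible (any nontrivial factorization would include a linear factor). Hence x^3 - 765 is the minimal polynomial of α, and in particular [Q(α):Q] = 3.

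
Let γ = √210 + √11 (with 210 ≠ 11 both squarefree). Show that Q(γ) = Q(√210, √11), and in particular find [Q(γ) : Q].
[Q(γ) : Q] = 4 (equivalently, Q(γ) = Q(√210, √11))

Obviously Q(γ) ⊆ Q(√210, √11), and [Q(√210, √11):Q] = 4 (since 210, 11 are distinct squarefree integers > 1 with 2310 not a perfect square). To show equality we compute the minimal polynomial of γ. From γ = √210 + √11: γ^2 = 210 + 2√(2310) + 11 = 221 + 2√(2310), so γ^2 - 221 = 2√(2310); squaring, (γ^2 - 221)^2 = 4·2310, i.e. γ^4 - 442γ^2 + 48841 - 9240 = 0, i.e. γ^4 - 442γ^2 + 39601 = 0. So γ is a root of x^4 - 442x^2 + 39601. This polynomial is irreducible over Q: it has no rational root (each ±√210 ± √11 is irrational), and any factorization into two quadratics over Q would force √(2310) ∈ Q (pairing opposite roots) or √210, √11 ∈ Q (other pairings), all impossible. Hence [Q(γ):Q] = 4 = [Q(√210, √11):Q], so Q(γ) = Q(√210, √11).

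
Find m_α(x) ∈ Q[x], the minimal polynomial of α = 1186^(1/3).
m_α(x) = x^3 - 1186

α satisfies α^3 = 1186, so x^3 - 1186 annihilates α. By the rational root test, a rational root p/q (in lowest terms) of x^3 - 1186 would satisfy p^3 = 1186 q^3, forcing q = 1 and p^3 = 1186; but 1186 is not a perfect cube, contradiction. A monic cubic over Q with no rational root is irreducible (any nontrivial factorization would include a linear factor). Hence x^3 - 1186 is the minimal polynomial of α, and in particular [Q(α):Q] = 3.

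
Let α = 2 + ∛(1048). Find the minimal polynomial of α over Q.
m_α(x) = x^3 - 6x^2 + 12x - 1056

Set β = α - 2 = ∛(1048), so β^3 = 1048. Then (α - 2)^3 - 1048 = 0, i.e. α is a root of g(x) = (x - 2)^3 - 1048 = x^3 - 6x^2 + 12x - 1056. Since g(x) = h(x - 2) where h(x) = x^3 - 1048, and h is irreducible over Q (because 1048 is not a perfect cube, so h has no rational root, and a monic cubic with no rational root is irreducible), g is also irreducible (irreducibility is preserved under the substitution x → x - 2). Hence m_α(x) = x^3 - 6x^2 + 12x - 1056.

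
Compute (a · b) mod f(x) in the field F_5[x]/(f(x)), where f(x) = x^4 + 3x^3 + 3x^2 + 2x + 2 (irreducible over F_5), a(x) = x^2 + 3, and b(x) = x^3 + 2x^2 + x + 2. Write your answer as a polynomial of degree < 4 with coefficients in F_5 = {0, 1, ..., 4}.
a · b ≡ 4x^3 + 4x^2 + 3x + 3 (mod f(x))

Multiply in F_5[x]: a(x)·b(x) = (x^2 + 3)·(x^3 + 2x^2 + x + 2) = x^5 + 2x^4 + 4x^3 + 3x^2 + 3x + 1. This has degree ≥ 4, so divide by f(x) over F_5: x^5 + 2x^4 + 4x^3 + 3x^2 + 3x + 1 = (x + 4)·(x^4 + 3x^3 + 3x^2 + 2x + 2) + (4x^3 + 4x^2 + 3x + 3). Hence a·b ≡ 4x^3 + 4x^2 + 3x + 3 (mod f). (F_5[x]/(f) is a field with 5^4 = 625 elements since f is irreducible of degree 4.)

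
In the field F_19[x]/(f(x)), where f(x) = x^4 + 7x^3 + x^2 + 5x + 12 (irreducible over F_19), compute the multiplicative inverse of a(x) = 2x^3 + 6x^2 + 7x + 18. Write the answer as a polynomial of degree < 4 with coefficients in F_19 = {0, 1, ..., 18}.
a(x)^(-1) ≡ 16x^3 + x^2 + 14x + 17 (mod f(x))

Since f is irreducible over F_19, F_19[x]/(f) is a field and a(x) ≠ 0 has an inverse. Apply the extended Euclidean algorithm to f(x) and a(x) in F_19[x]: f(x) = (10x + 2)·a(x) + (14x^2 + x + 14);  a(x) = (11x + 1)·(14x^2 + x + 14) + (4x + 4);  (14x^2 + x + 14) = (13x + 11)·(4x + 4) + (8). The last nonzero remainder is the constant 8 = gcd(f, a) in F_19. Back-substituting through the division chain expresses 8 = s(x)·a(x) + t(x)·f(x) with s(x) ≡ 14x^3 + 8x^2 + 17x + 3 (mod f), so (14x^3 + 8x^2 + 17x + 3)·a(x) ≡ 8 (mod f). Multiplying by 8^(-1) ≡ 12 in F_19 gives a(x)^(-1) ≡ 12·(14x^3 + 8x^2 + 17x + 3) ≡ 16x^3 + x^2 + 14x + 17 (mod f). Check: (2x^3 + 6x^2 + 7x + 18)·(16x^3 + x^2 + 14x + 17) = 13x^6 + 3x^5 + 13x^4 + 14x^3 + 9x^2 + 10x + 2 ≡ 1 (mod x^4 + 7x^3 + x^2 + 5x + 12).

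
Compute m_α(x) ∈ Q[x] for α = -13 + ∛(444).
m_α(x) = x^3 + 39x^2 + 507x + 1753

Set β = α + 13 = ∛(444), so β^3 = 444. Then (α + 13)^3 - 444 = 0, i.e. α is a root of g(x) = (x + 13)^3 - 444 = x^3 + 39x^2 + 507x + 1753. Since g(x) = h(x + 13) where h(x) = x^3 - 444, and h is irreducible over Q (because 444 is not a perfect cube, so h has no rational root, and a monic cubic with no rational root is irreducible), g is also irreducible (irreducibility is preserved under the substitution x → x + 13). Hence m_α(x) = x^3 + 39x^2 + 507x + 1753.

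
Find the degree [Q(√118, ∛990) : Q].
[Q(√118, ∛990) : Q] = 6

Let L = Q(√118, ∛990). Since Q(√118) ⊂ L and [Q(√118):Q] = 2, the tower law gives 2 | [L:Q]. Likewise Q(∛990) ⊂ L with [Q(∛990):Q] = 3 (because 990 is not a perfect cube), so 3 | [L:Q]. As gcd(2,3) = 1, [L:Q] is divisible by 6. Conversely L is generated over Q by √118 and ∛990, so [L:Q] ≤ 2·3 = 6. Therefore [Q(√118, ∛990) : Q] = 6.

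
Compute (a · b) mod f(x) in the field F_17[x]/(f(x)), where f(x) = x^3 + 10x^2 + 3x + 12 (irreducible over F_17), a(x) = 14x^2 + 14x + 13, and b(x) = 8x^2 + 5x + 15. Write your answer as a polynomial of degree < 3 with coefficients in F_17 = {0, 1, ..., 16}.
a · b ≡ 10x^2 + 11x + 10 (mod f(x))

Multiply in F_17[x]: a(x)·b(x) = (14x^2 + 14x + 13)·(8x^2 + 5x + 15) = 10x^4 + 12x^3 + 10x^2 + 3x + 8. This has degree ≥ 3, so divide by f(x) over F_17: 10x^4 + 12x^3 + 10x^2 + 3x + 8 = (10x + 14)·(x^3 + 10x^2 + 3x + 12) + (10x^2 + 11x + 10). Hence a·b ≡ 10x^2 + 11x + 10 (mod f). (F_17[x]/(f) is a field with 17^3 = 4913 elements since f is irreducible of degree 3.)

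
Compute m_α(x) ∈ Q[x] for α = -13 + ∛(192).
m_α(x) = x^3 + 39x^2 + 507x + 2005

Set β = α + 13 = ∛(192), so β^3 = 192. Then (α + 13)^3 - 192 = 0, i.e. α is a root of g(x) = (x + 13)^3 - 192 = x^3 + 39x^2 + 507x + 2005. Since g(x) = h(x + 13) where h(x) = x^3 - 192, and h is irreducible over Q (because 192 is not a perfect cube, so h has no rational root, and a monic cubic with no rational root is irreducible), g is also irreducible (irreducibility is preserved under the substitution x → x + 13). Hence m_α(x) = x^3 + 39x^2 + 507x + 2005.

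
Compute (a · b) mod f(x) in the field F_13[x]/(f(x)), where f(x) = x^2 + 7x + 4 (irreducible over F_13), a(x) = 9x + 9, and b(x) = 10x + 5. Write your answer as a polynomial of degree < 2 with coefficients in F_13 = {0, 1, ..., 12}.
a · b ≡ 12x + 10 (mod f(x))

Multiply in F_13[x]: a(x)·b(x) = (9x + 9)·(10x + 5) = 12x^2 + 5x + 6. This has degree ≥ 2, so divide by f(x) over F_13: 12x^2 + 5x + 6 = (12)·(x^2 + 7x + 4) + (12x + 10). Hence a·b ≡ 12x + 10 (mod f). (F_13[x]/(f) is a field with 13^2 = 169 elements since f is irreducible of degree 2.)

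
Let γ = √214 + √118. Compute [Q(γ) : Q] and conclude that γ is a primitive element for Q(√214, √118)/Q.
[Q(γ) : Q] = 4 (equivalently, Q(γ) = Q(√214, √118))

Obviously Q(γ) ⊆ Q(√214, √118), and [Q(√214, √118):Q] = 4 (since 214, 118 are distinct squarefree integers > 1 with 25252 not a perfect square). To show equality we compute the minimal polynomial of γ. From γ = √214 + √118: γ^2 = 214 + 2√(25252) + 118 = 332 + 2√(25252), so γ^2 - 332 = 2√(25252); squaring, (γ^2 - 332)^2 = 4·25252, i.e. γ^4 - 664γ^2 + 110224 - 101008 = 0, i.e. γ^4 - 664γ^2 + 9216 = 0. So γ is a root of x^4 - 664x^2 + 9216. This polynomial is irreducible over Q: it has no rational root (each ±√214 ± √118 is irrational), and any factorization into two quadratics over Q would force √(25252) ∈ Q (pairing opposite roots) or √214, √118 ∈ Q (other pairings), all impossible. Hence [Q(γ):Q] = 4 = [Q(√214, √118):Q], so Q(γ) = Q(√214, √118).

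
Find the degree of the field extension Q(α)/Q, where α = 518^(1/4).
[Q(α):Q] = 4

α is a root of x^4 - 518. By Eisenstein's criterion at the prime p = 2 (which divides the constant term 518 but p^2 = 4 does not, since 518 is squarefree), x^4 - 518 is irreducible over Q. Hence [Q(α):Q] = 4.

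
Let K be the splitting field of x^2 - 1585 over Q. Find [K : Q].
[K : Q] = 2

f(x) = x^2 - 1585 factors as (x - √1585)(x + √1585). The splitting field is K = Q(√1585). Since 1585 is squarefree and > 1, it is not a perfect square, so x^2 - 1585 is irreducible over Q and [Q(√1585) : Q] = 2. Hence [K : Q] = 2.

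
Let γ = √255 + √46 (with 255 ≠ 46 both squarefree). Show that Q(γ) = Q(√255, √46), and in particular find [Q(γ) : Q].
[Q(γ) : Q] = 4 (equivalently, Q(γ) = Q(√255, √46))

Obviously Q(γ) ⊆ Q(√255, √46), and [Q(√255, √46):Q] = 4 (since 255, 46 are distinct squarefree integers > 1 with 11730 not a perfect square). To show equality we compute the minimal polynomial of γ. From γ = √255 + √46: γ^2 = 255 + 2√(11730) + 46 = 301 + 2√(11730), so γ^2 - 301 = 2√(11730); squaring, (γ^2 - 301)^2 = 4·11730, i.e. γ^4 - 602γ^2 + 90601 - 46920 = 0, i.e. γ^4 - 602γ^2 + 43681 = 0. So γ is a root of x^4 - 602x^2 + 43681. This polynomial is irreducible over Q: it has no rational root (each ±√255 ± √46 is irrational), and any factorization into two quadratics over Q would force √(11730) ∈ Q (pairing opposite roots) or √255, √46 ∈ Q (other pairings), all impossible. Hence [Q(γ):Q] = 4 = [Q(√255, √46):Q], so Q(γ) = Q(√255, √46).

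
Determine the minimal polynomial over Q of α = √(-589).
m_α(x) = x^2 + 589

α satisfies α^2 + 589 = 0, so x^2 + 589 annihilates α. Since d = -589 is squarefree and ≠ 1, it is not a perfect square in Q, so x^2 + 589 has no rational root and is therefore irreducible over Q (a degree-2 polynomial over a field is irreducible iff it has no root). Hence m_α(x) = x^2 + 589.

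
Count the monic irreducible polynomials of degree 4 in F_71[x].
There are 6351660 monic irreducible polynomials of degree 4 over F_71

Each element of F_{71^4} that lies in no proper subfield is a root of exactly one monic irreducible of degree 4 over F_71, and each such polynomial has 4 distinct roots in F_{71^4}. By Möbius inversion the count is N_71(4) = (1/4) Σ_{d|4} μ(4/d) · 71^d = (1/4)(μ(4)·71^1 + μ(2)·71^2 + μ(1)·71^4) = 25406640/4 = 6351660.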